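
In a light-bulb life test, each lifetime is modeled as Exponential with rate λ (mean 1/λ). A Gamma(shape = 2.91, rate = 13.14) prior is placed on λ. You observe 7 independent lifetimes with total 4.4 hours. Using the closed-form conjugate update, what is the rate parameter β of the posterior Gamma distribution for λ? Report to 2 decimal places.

With a Gamma(shape α, rate β) prior on the exponential rate λ, the posterior after n observations with total T = Σxᵢ is Gamma(α+n, β+T).
Posterior: Gamma(2.91+7, 13.14+4.4) = Gamma(9.91, 17.54).
Posterior β = 17.54.

17.54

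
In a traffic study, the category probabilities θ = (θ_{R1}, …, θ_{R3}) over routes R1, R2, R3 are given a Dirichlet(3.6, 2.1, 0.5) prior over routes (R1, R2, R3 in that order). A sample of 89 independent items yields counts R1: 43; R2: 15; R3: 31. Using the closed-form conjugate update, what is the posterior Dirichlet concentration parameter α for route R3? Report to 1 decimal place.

The Dirichlet prior is conjugate to the Multinomial likelihood: each posterior αⱼ = prior αⱼ + observed count nⱼ.
Posterior concentration: (46.6, 17.1, 31.5), total = 95.2.
α_{R3} = 0.5 + 31 = 31.5.

31.5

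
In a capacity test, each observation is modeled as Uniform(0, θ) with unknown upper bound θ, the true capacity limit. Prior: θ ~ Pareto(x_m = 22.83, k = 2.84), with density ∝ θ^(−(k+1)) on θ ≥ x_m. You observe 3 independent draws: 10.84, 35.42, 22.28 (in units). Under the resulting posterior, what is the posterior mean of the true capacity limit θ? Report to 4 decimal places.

A Pareto(scale x_m, shape k) prior on the upper bound θ of Uniform(0, θ) is conjugate: posterior is Pareto(max(x_m, max xᵢ), k + n).
Sample maximum = 35.42; prior scale x_m = 22.83 → posterior scale = max = 35.42.
Posterior shape = 2.84 + 3 = 5.84.
E[θ|data] = k·x_m/(k−1) = 5.84·35.42/4.84 = 42.7382.

42.7382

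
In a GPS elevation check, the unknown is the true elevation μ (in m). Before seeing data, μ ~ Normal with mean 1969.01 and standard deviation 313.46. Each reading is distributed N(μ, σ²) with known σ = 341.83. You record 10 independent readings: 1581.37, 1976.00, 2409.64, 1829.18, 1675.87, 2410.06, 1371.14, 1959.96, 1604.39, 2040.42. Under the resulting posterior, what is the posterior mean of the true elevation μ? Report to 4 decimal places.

1894.6463

For Normal data with known variance σ², a Normal(μ₀, σ₀²) prior on μ is conjugate. Posterior precision = 1/σ₀² + n/σ²; posterior mean is the precision-weighted average of μ₀ and x̄.
Σxᵢ = 1581.37 + 1976.00 + 2409.64 + 1829.18 + 1675.87 + 2410.06 + 1371.14 + 1959.96 + 1604.39 + 2040.42 = 18858.03, so n·x̄ = 18858.03.
σ₀² = 313.46² = 98257.1716, σ² = 341.83² = 116847.7489; σ² + n·σ₀² = 116847.7489 + 10·98257.1716 = 1099419.4649.
Posterior mean = (μ₀/σ₀² + n·x̄/σ²)/(1/σ₀² + n/σ²) = (σ²·μ₀ + σ₀²·n·x̄)/(σ² + n·σ₀²) = (116847.7489·1969.01 + 98257.1716·18858.03)/1099419.4649 = 2083011075.809537/1099419.4649 = 1894.6463.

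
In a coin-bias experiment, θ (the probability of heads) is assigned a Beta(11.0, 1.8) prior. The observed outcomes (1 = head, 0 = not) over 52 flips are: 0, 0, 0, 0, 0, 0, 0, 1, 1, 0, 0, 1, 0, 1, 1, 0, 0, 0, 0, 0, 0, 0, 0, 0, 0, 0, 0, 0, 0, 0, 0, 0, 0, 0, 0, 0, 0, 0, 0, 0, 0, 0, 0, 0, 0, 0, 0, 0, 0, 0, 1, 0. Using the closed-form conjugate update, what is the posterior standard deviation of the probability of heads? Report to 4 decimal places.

0.0542

The Beta prior is conjugate to a Binomial/Bernoulli likelihood; the update adds successes to α and failures to β.
Posterior: Beta(α+k, β+n−k) = Beta(11.0+6, 1.8+46) = Beta(17.0, 47.8).
Var = αβ/((α+β)²(α+β+1)) = 17.0·47.8/(64.8²·65.8) = 0.00294104; SD = √0.00294104 = 0.0542.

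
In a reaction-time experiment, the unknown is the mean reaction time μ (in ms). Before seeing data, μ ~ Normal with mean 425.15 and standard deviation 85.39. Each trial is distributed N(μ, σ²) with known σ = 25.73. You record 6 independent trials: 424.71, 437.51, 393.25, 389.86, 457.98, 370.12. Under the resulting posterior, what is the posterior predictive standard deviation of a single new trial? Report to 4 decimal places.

27.7620

For Normal data with known variance σ², a Normal(μ₀, σ₀²) prior on μ is conjugate. Posterior precision = 1/σ₀² + n/σ²; posterior mean is the precision-weighted average of μ₀ and x̄.
σ₀² = 85.39² = 7291.4521, σ² = 25.73² = 662.0329; σ² + n·σ₀² = 662.0329 + 6·7291.4521 = 44410.7455.
Posterior precision = 1/σ₀² + n/σ² = 1/7291.4521 + 6/662.0329 = (σ² + n·σ₀²)/(σ₀²σ²) = 44410.7455/(7291.4521·662.0329); posterior variance σₙ² = σ₀²σ²/(σ² + n·σ₀²) = 7291.4521·662.0329/44410.7455 = 108.693991.
Predictive variance for one new observation = σₙ² + σ² = 7291.4521·662.0329/44410.7455 + 662.0329 = σ²·(σ₀² + 44410.7455)/44410.7455 = 662.0329·51702.1976/44410.7455 = 770.726891; SD = √(662.0329·51702.1976/44410.7455) = 27.7620.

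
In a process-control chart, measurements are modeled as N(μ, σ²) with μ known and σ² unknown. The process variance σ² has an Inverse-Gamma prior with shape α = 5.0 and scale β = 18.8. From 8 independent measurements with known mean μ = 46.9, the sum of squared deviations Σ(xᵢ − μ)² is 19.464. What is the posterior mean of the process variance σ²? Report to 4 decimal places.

With known mean μ and an Inverse-Gamma(α, β) prior on σ², the Normal likelihood is conjugate: posterior is Inv-Gamma(α + n/2, β + Σ(xᵢ−μ)²/2).
Posterior: Inv-Gamma(5.0 + 8/2, 18.8 + 19.464/2) = Inv-Gamma(9.00, 28.5320).
E[σ²|data] = β/(α−1) = 28.5320/8.00 = 3.5665.

3.5665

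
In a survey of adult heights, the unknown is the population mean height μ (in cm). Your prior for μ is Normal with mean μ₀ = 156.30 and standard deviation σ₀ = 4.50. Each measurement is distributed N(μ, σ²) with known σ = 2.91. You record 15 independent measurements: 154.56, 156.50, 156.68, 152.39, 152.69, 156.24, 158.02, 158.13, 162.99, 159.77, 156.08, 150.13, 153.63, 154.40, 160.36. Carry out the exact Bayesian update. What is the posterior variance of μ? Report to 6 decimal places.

For Normal data with known variance σ², a Normal(μ₀, σ₀²) prior on μ is conjugate. Posterior precision = 1/σ₀² + n/σ²; posterior mean is the precision-weighted average of μ₀ and x̄.
σ₀² = 4.50² = 20.25, σ² = 2.91² = 8.4681; σ² + n·σ₀² = 8.4681 + 15·20.25 = 312.2181.
Posterior precision = 1/σ₀² + n/σ² = 1/20.25 + 15/8.4681 = (σ² + n·σ₀²)/(σ₀²σ²) = 312.2181/(20.25·8.4681); posterior variance σₙ² = σ₀²σ²/(σ² + n·σ₀²) = 20.25·8.4681/312.2181 = 0.549228.

0.549228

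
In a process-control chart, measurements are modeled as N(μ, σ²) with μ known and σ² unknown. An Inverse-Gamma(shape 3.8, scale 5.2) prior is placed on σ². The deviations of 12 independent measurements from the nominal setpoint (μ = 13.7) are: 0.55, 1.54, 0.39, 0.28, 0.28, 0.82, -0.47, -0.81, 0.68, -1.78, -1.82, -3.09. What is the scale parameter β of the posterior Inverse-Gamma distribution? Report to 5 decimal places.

15.71185

With known mean μ and an Inverse-Gamma(α, β) prior on σ², the Normal likelihood is conjugate: posterior is Inv-Gamma(α + n/2, β + Σ(xᵢ−μ)²/2).
Σ(xᵢ−μ)² = (0.55)² + (1.54)² + (0.39)² + (0.28)² + (0.28)² + (0.82)² + (-0.47)² + (-0.81)² + (0.68)² + (-1.78)² + (-1.82)² + (-3.09)² = 21.0237.
Posterior: Inv-Gamma(3.8 + 12/2, 5.2 + 21.0237/2) = Inv-Gamma(9.80, 15.71185).
Posterior β = 15.71185.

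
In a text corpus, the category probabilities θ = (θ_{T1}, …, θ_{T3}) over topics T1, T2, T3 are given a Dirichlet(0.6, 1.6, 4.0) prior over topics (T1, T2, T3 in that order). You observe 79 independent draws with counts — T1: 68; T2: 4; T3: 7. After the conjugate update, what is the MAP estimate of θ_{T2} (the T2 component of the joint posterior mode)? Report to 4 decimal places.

The Dirichlet prior is conjugate to the Multinomial likelihood: each posterior αⱼ = prior αⱼ + observed count nⱼ.
Posterior concentration: (68.6, 5.6, 11.0), total = 85.2.
Joint mode component: (α_{T2}−1)/(Σα−K) = 4.6/82.2 = 0.0560.

0.0560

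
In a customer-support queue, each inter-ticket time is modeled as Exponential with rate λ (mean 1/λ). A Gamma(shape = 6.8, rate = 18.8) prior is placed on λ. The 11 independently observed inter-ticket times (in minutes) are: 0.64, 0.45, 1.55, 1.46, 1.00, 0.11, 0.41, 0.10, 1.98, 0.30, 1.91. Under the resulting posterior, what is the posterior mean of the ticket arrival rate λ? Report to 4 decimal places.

0.6200

With a Gamma(shape α, rate β) prior on the exponential rate λ, the posterior after n observations with total T = Σxᵢ is Gamma(α+n, β+T).
Sum of observations T = 9.91 minutes; n = 11.
Posterior: Gamma(6.8+11, 18.8+9.91) = Gamma(17.8, 28.71).
Posterior mean of λ = α/β = 17.8/28.71 = 0.6200.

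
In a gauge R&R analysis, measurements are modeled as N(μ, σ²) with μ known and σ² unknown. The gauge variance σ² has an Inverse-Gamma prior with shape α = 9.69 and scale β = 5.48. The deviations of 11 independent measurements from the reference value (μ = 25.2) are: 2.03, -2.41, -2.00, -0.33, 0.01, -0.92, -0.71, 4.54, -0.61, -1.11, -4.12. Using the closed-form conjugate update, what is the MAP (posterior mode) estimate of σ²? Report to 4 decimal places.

With known mean μ and an Inverse-Gamma(α, β) prior on σ², the Normal likelihood is conjugate: posterior is Inv-Gamma(α + n/2, β + Σ(xᵢ−μ)²/2).
Σ(xᵢ−μ)² = (2.03)² + (-2.41)² + (-2.00)² + (-0.33)² + (0.01)² + (-0.92)² + (-0.71)² + (4.54)² + (-0.61)² + (-1.11)² + (-4.12)² = 54.5787.
Posterior: Inv-Gamma(9.69 + 11/2, 5.48 + 54.5787/2) = Inv-Gamma(15.19, 32.76935).
Mode = β/(α+1) = 32.76935/16.19 = 2.0240.

2.0240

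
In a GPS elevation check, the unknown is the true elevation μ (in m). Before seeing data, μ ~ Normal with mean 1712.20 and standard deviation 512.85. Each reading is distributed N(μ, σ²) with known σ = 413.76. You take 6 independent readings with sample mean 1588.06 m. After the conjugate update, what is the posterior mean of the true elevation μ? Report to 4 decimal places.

For Normal data with known variance σ², a Normal(μ₀, σ₀²) prior on μ is conjugate. Posterior precision = 1/σ₀² + n/σ²; posterior mean is the precision-weighted average of μ₀ and x̄.
n·x̄ = 6·1588.06 = 9528.36.
σ₀² = 512.85² = 263015.1225, σ² = 413.76² = 171197.3376; σ² + n·σ₀² = 171197.3376 + 6·263015.1225 = 1749288.0726.
Posterior mean = (μ₀/σ₀² + n·x̄/σ²)/(1/σ₀² + n/σ²) = (σ²·μ₀ + σ₀²·n·x̄)/(σ² + n·σ₀²) = (171197.3376·1712.20 + 263015.1225·9528.36)/1749288.0726 = 2799226854.06282/1749288.0726 = 1600.2092.

1600.2092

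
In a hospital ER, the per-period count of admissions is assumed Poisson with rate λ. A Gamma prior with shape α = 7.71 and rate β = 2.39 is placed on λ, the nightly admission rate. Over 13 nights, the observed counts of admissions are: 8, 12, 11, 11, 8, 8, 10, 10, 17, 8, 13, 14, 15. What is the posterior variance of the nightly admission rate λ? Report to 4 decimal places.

With a Gamma(shape α, rate β) prior, the Poisson likelihood is conjugate: the posterior is Gamma(α + ΣXᵢ, β + n).
Sum of counts S = 145 over n = 13 nights.
Posterior: Gamma(α+S, β+n) = Gamma(7.71+145, 2.39+13) = Gamma(152.71, 15.39).
Var = α/β² = 152.71/15.39² = 0.6447.

0.6447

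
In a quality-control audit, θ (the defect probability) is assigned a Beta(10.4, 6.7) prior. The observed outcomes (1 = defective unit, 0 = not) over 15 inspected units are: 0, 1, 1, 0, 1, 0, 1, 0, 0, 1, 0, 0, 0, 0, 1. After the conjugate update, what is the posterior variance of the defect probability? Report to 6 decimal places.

The Beta prior is conjugate to a Binomial/Bernoulli likelihood; the update adds successes to α and failures to β.
Posterior: Beta(α+k, β+n−k) = Beta(10.4+6, 6.7+9) = Beta(16.4, 15.7).
Var = αβ/((α+β)²(α+β+1)) = 16.4·15.7/(32.1²·33.1) = 0.007549.

0.007549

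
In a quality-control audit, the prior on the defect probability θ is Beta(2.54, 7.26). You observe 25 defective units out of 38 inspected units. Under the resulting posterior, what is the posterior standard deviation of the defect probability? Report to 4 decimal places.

0.0707

The Beta prior is conjugate to a Binomial/Bernoulli likelihood; the update adds successes to α and failures to β.
Posterior: Beta(α+k, β+n−k) = Beta(2.54+25, 7.26+13) = Beta(27.54, 20.26).
Var = αβ/((α+β)²(α+β+1)) = 27.54·20.26/(47.80²·48.80) = 0.00500412; SD = √0.00500412 = 0.0707.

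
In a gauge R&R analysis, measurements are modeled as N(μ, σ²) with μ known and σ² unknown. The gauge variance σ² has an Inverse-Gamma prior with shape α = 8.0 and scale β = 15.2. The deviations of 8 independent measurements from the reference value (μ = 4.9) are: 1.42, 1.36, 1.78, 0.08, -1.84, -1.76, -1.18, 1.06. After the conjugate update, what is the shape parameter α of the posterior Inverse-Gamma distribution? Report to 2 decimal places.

With known mean μ and an Inverse-Gamma(α, β) prior on σ², the Normal likelihood is conjugate: posterior is Inv-Gamma(α + n/2, β + Σ(xᵢ−μ)²/2).
Σ(xᵢ−μ)² = (1.42)² + (1.36)² + (1.78)² + (0.08)² + (-1.84)² + (-1.76)² + (-1.18)² + (1.06)² = 16.0400.
Posterior: Inv-Gamma(8.0 + 8/2, 15.2 + 16.0400/2) = Inv-Gamma(12.00, 23.22000).
Posterior α = 12.00.

12.00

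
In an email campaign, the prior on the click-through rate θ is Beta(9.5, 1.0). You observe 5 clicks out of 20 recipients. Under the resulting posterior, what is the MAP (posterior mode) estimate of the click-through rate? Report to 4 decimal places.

The Beta prior is conjugate to a Binomial/Bernoulli likelihood; the update adds successes to α and failures to β.
Posterior: Beta(α+k, β+n−k) = Beta(9.5+5, 1.0+15) = Beta(14.5, 16.0).
Mode of Beta(a,b) for a,b>1 is (a−1)/(a+b−2) = 13.5/28.5 = 0.4737.

0.4737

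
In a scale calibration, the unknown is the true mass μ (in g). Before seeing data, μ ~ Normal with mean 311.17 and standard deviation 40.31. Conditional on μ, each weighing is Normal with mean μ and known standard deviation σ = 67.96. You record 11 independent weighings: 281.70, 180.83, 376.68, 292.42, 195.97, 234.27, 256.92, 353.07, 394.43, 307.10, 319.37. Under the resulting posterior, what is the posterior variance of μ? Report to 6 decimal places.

333.653878

For Normal data with known variance σ², a Normal(μ₀, σ₀²) prior on μ is conjugate. Posterior precision = 1/σ₀² + n/σ²; posterior mean is the precision-weighted average of μ₀ and x̄.
σ₀² = 40.31² = 1624.8961, σ² = 67.96² = 4618.5616; σ² + n·σ₀² = 4618.5616 + 11·1624.8961 = 22492.4187.
Posterior precision = 1/σ₀² + n/σ² = 1/1624.8961 + 11/4618.5616 = (σ² + n·σ₀²)/(σ₀²σ²) = 22492.4187/(1624.8961·4618.5616); posterior variance σₙ² = σ₀²σ²/(σ² + n·σ₀²) = 1624.8961·4618.5616/22492.4187 = 333.653878.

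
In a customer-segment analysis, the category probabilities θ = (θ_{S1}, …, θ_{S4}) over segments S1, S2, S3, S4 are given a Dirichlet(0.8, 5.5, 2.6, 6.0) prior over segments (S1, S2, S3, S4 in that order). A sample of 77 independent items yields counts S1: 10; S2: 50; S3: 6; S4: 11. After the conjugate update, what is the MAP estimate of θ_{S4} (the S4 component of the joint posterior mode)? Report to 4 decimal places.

The Dirichlet prior is conjugate to the Multinomial likelihood: each posterior αⱼ = prior αⱼ + observed count nⱼ.
Posterior concentration: (10.8, 55.5, 8.6, 17.0), total = 91.9.
Joint mode component: (α_{S4}−1)/(Σα−K) = 16.0/87.9 = 0.1820.

0.1820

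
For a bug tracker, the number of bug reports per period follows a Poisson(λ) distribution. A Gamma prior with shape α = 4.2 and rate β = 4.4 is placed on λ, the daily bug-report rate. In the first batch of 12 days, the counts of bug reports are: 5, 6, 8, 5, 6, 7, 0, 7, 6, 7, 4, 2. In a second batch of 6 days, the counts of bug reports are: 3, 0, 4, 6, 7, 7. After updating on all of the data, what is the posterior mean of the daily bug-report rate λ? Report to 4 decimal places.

With a Gamma(shape α, rate β) prior, the Poisson likelihood is conjugate: the posterior is Gamma(α + ΣXᵢ, β + n).
Batch 1: sum of counts S = 63 over n = 12 days.
After batch 1: Gamma(α+S, β+n) = Gamma(4.2+63, 4.4+12) = Gamma(67.2, 16.4).
Batch 2: sum of counts S = 27 over n = 6 days.
After batch 2: Gamma(α+S, β+n) = Gamma(67.2+27, 16.4+6) = Gamma(94.2, 22.4).
Posterior mean = α/β = 94.2/22.4 = 4.2054.

4.2054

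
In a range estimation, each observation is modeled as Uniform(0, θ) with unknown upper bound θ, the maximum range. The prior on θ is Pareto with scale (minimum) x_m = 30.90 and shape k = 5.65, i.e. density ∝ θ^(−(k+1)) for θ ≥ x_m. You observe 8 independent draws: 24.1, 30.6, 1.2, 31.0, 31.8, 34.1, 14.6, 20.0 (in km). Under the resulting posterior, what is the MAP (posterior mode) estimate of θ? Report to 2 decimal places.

A Pareto(scale x_m, shape k) prior on the upper bound θ of Uniform(0, θ) is conjugate: posterior is Pareto(max(x_m, max xᵢ), k + n).
Sample maximum = 34.1; prior scale x_m = 30.90 → posterior scale = max = 34.10.
Posterior shape = 5.65 + 8 = 13.65.
The Pareto density is decreasing on [x_m, ∞), so the mode is x_m = 34.10.

34.10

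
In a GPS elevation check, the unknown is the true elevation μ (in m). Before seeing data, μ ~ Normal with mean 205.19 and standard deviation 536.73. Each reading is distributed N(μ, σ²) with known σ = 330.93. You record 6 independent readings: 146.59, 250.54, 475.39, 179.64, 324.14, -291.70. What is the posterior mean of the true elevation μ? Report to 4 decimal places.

182.2219

For Normal data with known variance σ², a Normal(μ₀, σ₀²) prior on μ is conjugate. Posterior precision = 1/σ₀² + n/σ²; posterior mean is the precision-weighted average of μ₀ and x̄.
Σxᵢ = 146.59 + 250.54 + 475.39 + 179.64 + 324.14 + (-291.70) = 1084.6, so n·x̄ = 1084.6.
σ₀² = 536.73² = 288079.0929, σ² = 330.93² = 109514.6649; σ² + n·σ₀² = 109514.6649 + 6·288079.0929 = 1837989.2223.
Posterior mean = (μ₀/σ₀² + n·x̄/σ²)/(1/σ₀² + n/σ²) = (σ²·μ₀ + σ₀²·n·x̄)/(σ² + n·σ₀²) = (109514.6649·205.19 + 288079.0929·1084.6)/1837989.2223 = 334921898.250171/1837989.2223 = 182.2219.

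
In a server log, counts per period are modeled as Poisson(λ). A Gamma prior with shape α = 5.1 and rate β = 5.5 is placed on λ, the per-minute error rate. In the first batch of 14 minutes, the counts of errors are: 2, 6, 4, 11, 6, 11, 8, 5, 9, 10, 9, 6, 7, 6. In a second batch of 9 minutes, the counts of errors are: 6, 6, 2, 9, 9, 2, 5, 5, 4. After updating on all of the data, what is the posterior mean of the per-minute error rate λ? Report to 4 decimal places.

With a Gamma(shape α, rate β) prior, the Poisson likelihood is conjugate: the posterior is Gamma(α + ΣXᵢ, β + n).
Batch 1: sum of counts S = 100 over n = 14 minutes.
After batch 1: Gamma(α+S, β+n) = Gamma(5.1+100, 5.5+14) = Gamma(105.1, 19.5).
Batch 2: sum of counts S = 48 over n = 9 minutes.
After batch 2: Gamma(α+S, β+n) = Gamma(105.1+48, 19.5+9) = Gamma(153.1, 28.5).
Posterior mean = α/β = 153.1/28.5 = 5.3719.

5.3719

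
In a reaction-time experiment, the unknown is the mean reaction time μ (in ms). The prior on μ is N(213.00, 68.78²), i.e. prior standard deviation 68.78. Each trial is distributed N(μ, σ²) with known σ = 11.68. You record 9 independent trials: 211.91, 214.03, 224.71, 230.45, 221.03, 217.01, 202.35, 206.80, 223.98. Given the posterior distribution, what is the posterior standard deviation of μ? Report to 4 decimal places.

3.8871

For Normal data with known variance σ², a Normal(μ₀, σ₀²) prior on μ is conjugate. Posterior precision = 1/σ₀² + n/σ²; posterior mean is the precision-weighted average of μ₀ and x̄.
σ₀² = 68.78² = 4730.6884, σ² = 11.68² = 136.4224; σ² + n·σ₀² = 136.4224 + 9·4730.6884 = 42712.618.
Posterior precision = 1/σ₀² + n/σ² = 1/4730.6884 + 9/136.4224 = (σ² + n·σ₀²)/(σ₀²σ²) = 42712.618/(4730.6884·136.4224); posterior variance σₙ² = σ₀²σ²/(σ² + n·σ₀²) = 4730.6884·136.4224/42712.618 = 15.109630.
Posterior SD = √σₙ² = √(4730.6884·136.4224/42712.618) = 3.8871.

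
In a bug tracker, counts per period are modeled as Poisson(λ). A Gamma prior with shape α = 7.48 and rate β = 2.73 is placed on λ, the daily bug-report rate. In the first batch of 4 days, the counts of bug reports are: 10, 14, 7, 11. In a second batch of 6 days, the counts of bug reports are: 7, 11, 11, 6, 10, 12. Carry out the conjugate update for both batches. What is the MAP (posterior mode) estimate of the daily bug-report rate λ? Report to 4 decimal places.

8.2859

With a Gamma(shape α, rate β) prior, the Poisson likelihood is conjugate: the posterior is Gamma(α + ΣXᵢ, β + n).
Batch 1: sum of counts S = 42 over n = 4 days.
After batch 1: Gamma(α+S, β+n) = Gamma(7.48+42, 2.73+4) = Gamma(49.48, 6.73).
Batch 2: sum of counts S = 57 over n = 6 days.
After batch 2: Gamma(α+S, β+n) = Gamma(49.48+57, 6.73+6) = Gamma(106.48, 12.73).
Mode of Gamma(α,β) for α≥1 is (α−1)/β = 105.48/12.73 = 8.2859.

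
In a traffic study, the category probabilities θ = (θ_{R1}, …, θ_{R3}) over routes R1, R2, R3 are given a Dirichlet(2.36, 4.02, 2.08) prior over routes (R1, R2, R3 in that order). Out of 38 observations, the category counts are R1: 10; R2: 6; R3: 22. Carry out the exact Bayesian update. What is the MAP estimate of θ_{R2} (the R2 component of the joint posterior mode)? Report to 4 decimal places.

The Dirichlet prior is conjugate to the Multinomial likelihood: each posterior αⱼ = prior αⱼ + observed count nⱼ.
Posterior concentration: (12.36, 10.02, 24.08), total = 46.46.
Joint mode component: (α_{R2}−1)/(Σα−K) = 9.02/43.46 = 0.2075.

0.2075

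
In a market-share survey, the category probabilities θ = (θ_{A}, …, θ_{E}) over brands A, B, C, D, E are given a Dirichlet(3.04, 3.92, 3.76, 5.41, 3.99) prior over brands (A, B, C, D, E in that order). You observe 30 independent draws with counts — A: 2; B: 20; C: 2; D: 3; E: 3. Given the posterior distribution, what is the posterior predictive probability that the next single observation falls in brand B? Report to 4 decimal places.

The Dirichlet prior is conjugate to the Multinomial likelihood: each posterior αⱼ = prior αⱼ + observed count nⱼ.
Posterior concentration: (5.04, 23.92, 5.76, 8.41, 6.99), total = 50.12.
P(next = B | data) = α_{B}/Σα = 0.4773.

0.4773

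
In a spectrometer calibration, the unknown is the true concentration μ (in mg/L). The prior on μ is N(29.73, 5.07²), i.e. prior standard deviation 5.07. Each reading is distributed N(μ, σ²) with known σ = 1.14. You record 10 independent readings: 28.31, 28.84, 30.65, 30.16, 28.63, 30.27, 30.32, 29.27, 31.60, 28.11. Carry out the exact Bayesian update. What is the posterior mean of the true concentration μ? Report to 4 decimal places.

For Normal data with known variance σ², a Normal(μ₀, σ₀²) prior on μ is conjugate. Posterior precision = 1/σ₀² + n/σ²; posterior mean is the precision-weighted average of μ₀ and x̄.
Σxᵢ = 28.31 + 28.84 + 30.65 + 30.16 + 28.63 + 30.27 + 30.32 + 29.27 + 31.60 + 28.11 = 296.16, so n·x̄ = 296.16.
σ₀² = 5.07² = 25.7049, σ² = 1.14² = 1.2996; σ² + n·σ₀² = 1.2996 + 10·25.7049 = 258.3486.
Posterior mean = (μ₀/σ₀² + n·x̄/σ²)/(1/σ₀² + n/σ²) = (σ²·μ₀ + σ₀²·n·x̄)/(σ² + n·σ₀²) = (1.2996·29.73 + 25.7049·296.16)/258.3486 = 7651.400292/258.3486 = 29.6166.

29.6166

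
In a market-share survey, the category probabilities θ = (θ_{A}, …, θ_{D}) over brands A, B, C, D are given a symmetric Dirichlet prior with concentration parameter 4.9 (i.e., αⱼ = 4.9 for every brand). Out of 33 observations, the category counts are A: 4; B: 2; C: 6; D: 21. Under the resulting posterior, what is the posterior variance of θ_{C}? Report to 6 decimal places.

0.003065

The Dirichlet prior is conjugate to the Multinomial likelihood: each posterior αⱼ = prior αⱼ + observed count nⱼ.
Posterior concentration: (8.9, 6.9, 10.9, 25.9), total = 52.6.
Var[θ_j] = α_j(Σα−α_j)/((Σα)²(Σα+1)) = 10.9·41.7/(52.6²·53.6) = 0.003065.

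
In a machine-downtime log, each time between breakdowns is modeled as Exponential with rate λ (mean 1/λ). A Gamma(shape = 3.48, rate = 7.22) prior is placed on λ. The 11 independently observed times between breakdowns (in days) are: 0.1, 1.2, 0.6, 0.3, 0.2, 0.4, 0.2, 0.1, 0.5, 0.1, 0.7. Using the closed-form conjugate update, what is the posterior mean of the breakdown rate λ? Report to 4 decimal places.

1.2461

With a Gamma(shape α, rate β) prior on the exponential rate λ, the posterior after n observations with total T = Σxᵢ is Gamma(α+n, β+T).
Sum of observations T = 4.4 days; n = 11.
Posterior: Gamma(3.48+11, 7.22+4.4) = Gamma(14.48, 11.62).
Posterior mean of λ = α/β = 14.48/11.62 = 1.2461.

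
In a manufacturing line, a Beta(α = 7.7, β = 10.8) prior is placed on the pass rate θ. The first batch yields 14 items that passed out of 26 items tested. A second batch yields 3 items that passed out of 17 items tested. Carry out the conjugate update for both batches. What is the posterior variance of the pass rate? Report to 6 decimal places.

The Beta prior is conjugate to a Binomial/Bernoulli likelihood; the update adds successes to α and failures to β.
After batch 1: Beta(7.7+14, 10.8+12) = Beta(21.7, 22.8).
After batch 2: Beta(21.7+3, 22.8+14) = Beta(24.7, 36.8).
Var = αβ/((α+β)²(α+β+1)) = 24.7·36.8/(61.5²·62.5) = 0.003845.

0.003845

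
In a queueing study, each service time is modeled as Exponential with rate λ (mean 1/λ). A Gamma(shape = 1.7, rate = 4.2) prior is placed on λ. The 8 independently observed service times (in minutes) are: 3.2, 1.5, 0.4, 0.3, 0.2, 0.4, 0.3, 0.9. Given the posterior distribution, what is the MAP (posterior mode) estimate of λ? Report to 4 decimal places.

0.7632

With a Gamma(shape α, rate β) prior on the exponential rate λ, the posterior after n observations with total T = Σxᵢ is Gamma(α+n, β+T).
Sum of observations T = 7.2 minutes; n = 8.
Posterior: Gamma(1.7+8, 4.2+7.2) = Gamma(9.7, 11.4).
Mode = (α−1)/β = 0.7632.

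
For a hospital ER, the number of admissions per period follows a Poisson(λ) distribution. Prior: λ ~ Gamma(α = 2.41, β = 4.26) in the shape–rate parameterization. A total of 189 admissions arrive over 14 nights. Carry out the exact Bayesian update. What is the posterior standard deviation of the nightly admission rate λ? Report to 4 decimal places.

0.7577

With a Gamma(shape α, rate β) prior, the Poisson likelihood is conjugate: the posterior is Gamma(α + ΣXᵢ, β + n).
Posterior: Gamma(α+S, β+n) = Gamma(2.41+189, 4.26+14) = Gamma(191.41, 18.26).
SD = √α/β = √191.41/18.26 = 0.7577.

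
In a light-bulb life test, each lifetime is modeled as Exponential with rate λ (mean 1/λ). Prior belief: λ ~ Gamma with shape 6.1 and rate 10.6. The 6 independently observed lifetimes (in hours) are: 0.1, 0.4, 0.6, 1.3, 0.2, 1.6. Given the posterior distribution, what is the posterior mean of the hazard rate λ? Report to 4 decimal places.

0.8176

With a Gamma(shape α, rate β) prior on the exponential rate λ, the posterior after n observations with total T = Σxᵢ is Gamma(α+n, β+T).
Sum of observations T = 4.2 hours; n = 6.
Posterior: Gamma(6.1+6, 10.6+4.2) = Gamma(12.1, 14.8).
Posterior mean of λ = α/β = 12.1/14.8 = 0.8176.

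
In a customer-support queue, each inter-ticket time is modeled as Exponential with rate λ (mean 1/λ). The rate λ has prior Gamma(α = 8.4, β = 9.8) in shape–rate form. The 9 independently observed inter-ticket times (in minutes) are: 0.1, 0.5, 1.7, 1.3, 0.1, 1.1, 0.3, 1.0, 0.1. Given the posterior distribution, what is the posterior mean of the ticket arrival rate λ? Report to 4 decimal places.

1.0875

With a Gamma(shape α, rate β) prior on the exponential rate λ, the posterior after n observations with total T = Σxᵢ is Gamma(α+n, β+T).
Sum of observations T = 6.2 minutes; n = 9.
Posterior: Gamma(8.4+9, 9.8+6.2) = Gamma(17.4, 16.0).
Posterior mean of λ = α/β = 17.4/16.0 = 1.0875.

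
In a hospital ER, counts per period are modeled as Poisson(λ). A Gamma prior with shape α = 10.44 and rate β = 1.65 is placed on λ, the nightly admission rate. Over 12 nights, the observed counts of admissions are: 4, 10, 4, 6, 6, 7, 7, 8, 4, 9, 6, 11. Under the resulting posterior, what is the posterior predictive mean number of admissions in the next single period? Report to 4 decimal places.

6.7722

With a Gamma(shape α, rate β) prior, the Poisson likelihood is conjugate: the posterior is Gamma(α + ΣXᵢ, β + n).
Sum of counts S = 82 over n = 12 nights.
Posterior: Gamma(α+S, β+n) = Gamma(10.44+82, 1.65+12) = Gamma(92.44, 13.65).
The predictive distribution for one future period is NegBinom with mean α/β = 6.7722.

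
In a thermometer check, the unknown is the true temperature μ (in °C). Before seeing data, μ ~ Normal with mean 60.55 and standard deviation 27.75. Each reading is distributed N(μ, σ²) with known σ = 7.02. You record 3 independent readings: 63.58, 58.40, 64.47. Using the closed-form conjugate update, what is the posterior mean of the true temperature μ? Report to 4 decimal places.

62.1166

For Normal data with known variance σ², a Normal(μ₀, σ₀²) prior on μ is conjugate. Posterior precision = 1/σ₀² + n/σ²; posterior mean is the precision-weighted average of μ₀ and x̄.
Σxᵢ = 63.58 + 58.40 + 64.47 = 186.45, so n·x̄ = 186.45.
σ₀² = 27.75² = 770.0625, σ² = 7.02² = 49.2804; σ² + n·σ₀² = 49.2804 + 3·770.0625 = 2359.4679.
Posterior mean = (μ₀/σ₀² + n·x̄/σ²)/(1/σ₀² + n/σ²) = (σ²·μ₀ + σ₀²·n·x̄)/(σ² + n·σ₀²) = (49.2804·60.55 + 770.0625·186.45)/2359.4679 = 146562.081345/2359.4679 = 62.1166.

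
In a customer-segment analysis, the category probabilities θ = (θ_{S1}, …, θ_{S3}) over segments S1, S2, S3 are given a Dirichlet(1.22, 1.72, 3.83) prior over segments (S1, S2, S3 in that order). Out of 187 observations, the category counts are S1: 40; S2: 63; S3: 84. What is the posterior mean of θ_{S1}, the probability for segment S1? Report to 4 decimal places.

0.2127

The Dirichlet prior is conjugate to the Multinomial likelihood: each posterior αⱼ = prior αⱼ + observed count nⱼ.
Posterior concentration: (41.22, 64.72, 87.83), total = 193.77.
E[θ_{S1}|data] = α_{S1}/Σα = 41.22/193.77 = 0.2127.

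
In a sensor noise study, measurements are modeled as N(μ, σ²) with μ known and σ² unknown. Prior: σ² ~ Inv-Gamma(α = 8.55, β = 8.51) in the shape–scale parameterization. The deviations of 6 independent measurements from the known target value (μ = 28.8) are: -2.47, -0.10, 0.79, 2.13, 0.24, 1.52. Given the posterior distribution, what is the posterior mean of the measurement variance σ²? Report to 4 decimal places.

1.4531

With known mean μ and an Inverse-Gamma(α, β) prior on σ², the Normal likelihood is conjugate: posterior is Inv-Gamma(α + n/2, β + Σ(xᵢ−μ)²/2).
Σ(xᵢ−μ)² = (-2.47)² + (-0.10)² + (0.79)² + (2.13)² + (0.24)² + (1.52)² = 13.6399.
Posterior: Inv-Gamma(8.55 + 6/2, 8.51 + 13.6399/2) = Inv-Gamma(11.55, 15.32995).
E[σ²|data] = β/(α−1) = 15.32995/10.55 = 1.4531.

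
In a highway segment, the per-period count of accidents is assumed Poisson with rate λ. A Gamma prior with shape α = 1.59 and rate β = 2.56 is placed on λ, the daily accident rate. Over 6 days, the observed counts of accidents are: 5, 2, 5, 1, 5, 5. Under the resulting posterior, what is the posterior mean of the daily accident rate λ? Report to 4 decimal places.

With a Gamma(shape α, rate β) prior, the Poisson likelihood is conjugate: the posterior is Gamma(α + ΣXᵢ, β + n).
Sum of counts S = 23 over n = 6 days.
Posterior: Gamma(α+S, β+n) = Gamma(1.59+23, 2.56+6) = Gamma(24.59, 8.56).
Posterior mean = α/β = 24.59/8.56 = 2.8727.

2.8727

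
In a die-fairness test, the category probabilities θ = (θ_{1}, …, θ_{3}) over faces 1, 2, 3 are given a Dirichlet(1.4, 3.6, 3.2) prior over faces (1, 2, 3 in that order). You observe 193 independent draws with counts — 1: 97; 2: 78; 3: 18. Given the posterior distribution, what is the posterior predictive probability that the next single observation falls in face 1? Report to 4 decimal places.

The Dirichlet prior is conjugate to the Multinomial likelihood: each posterior αⱼ = prior αⱼ + observed count nⱼ.
Posterior concentration: (98.4, 81.6, 21.2), total = 201.2.
P(next = 1 | data) = α_{1}/Σα = 0.4891.

0.4891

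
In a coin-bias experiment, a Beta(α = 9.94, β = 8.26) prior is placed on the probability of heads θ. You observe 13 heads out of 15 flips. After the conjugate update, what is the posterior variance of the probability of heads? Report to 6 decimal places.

The Beta prior is conjugate to a Binomial/Bernoulli likelihood; the update adds successes to α and failures to β.
Posterior: Beta(α+k, β+n−k) = Beta(9.94+13, 8.26+2) = Beta(22.94, 10.26).
Var = αβ/((α+β)²(α+β+1)) = 22.94·10.26/(33.20²·34.20) = 0.006244.

0.006244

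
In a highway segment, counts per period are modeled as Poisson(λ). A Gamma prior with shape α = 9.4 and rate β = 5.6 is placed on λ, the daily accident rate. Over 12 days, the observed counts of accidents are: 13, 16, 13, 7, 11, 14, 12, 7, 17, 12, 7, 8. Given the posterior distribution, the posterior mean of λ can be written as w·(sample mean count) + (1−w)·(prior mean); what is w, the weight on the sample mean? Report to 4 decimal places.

With a Gamma(shape α, rate β) prior, the Poisson likelihood is conjugate: the posterior is Gamma(α + ΣXᵢ, β + n).
Posterior mean = (α₀+S)/(β₀+n) = [n/(β₀+n)]·(S/n) + [β₀/(β₀+n)]·(α₀/β₀), so only n and β₀ enter the weight.
Weight on data w = n/(β₀+n) = 12/(5.6+12) = 12/17.6 = 0.6818.

0.6818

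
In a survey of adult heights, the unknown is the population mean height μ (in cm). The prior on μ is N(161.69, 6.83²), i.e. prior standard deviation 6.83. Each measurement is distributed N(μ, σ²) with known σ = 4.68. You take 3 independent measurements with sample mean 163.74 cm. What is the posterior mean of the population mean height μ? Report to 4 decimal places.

163.4626

For Normal data with known variance σ², a Normal(μ₀, σ₀²) prior on μ is conjugate. Posterior precision = 1/σ₀² + n/σ²; posterior mean is the precision-weighted average of μ₀ and x̄.
n·x̄ = 3·163.74 = 491.22.
σ₀² = 6.83² = 46.6489, σ² = 4.68² = 21.9024; σ² + n·σ₀² = 21.9024 + 3·46.6489 = 161.8491.
Posterior mean = (μ₀/σ₀² + n·x̄/σ²)/(1/σ₀² + n/σ²) = (σ²·μ₀ + σ₀²·n·x̄)/(σ² + n·σ₀²) = (21.9024·161.69 + 46.6489·491.22)/161.8491 = 26456.271714/161.8491 = 163.4626.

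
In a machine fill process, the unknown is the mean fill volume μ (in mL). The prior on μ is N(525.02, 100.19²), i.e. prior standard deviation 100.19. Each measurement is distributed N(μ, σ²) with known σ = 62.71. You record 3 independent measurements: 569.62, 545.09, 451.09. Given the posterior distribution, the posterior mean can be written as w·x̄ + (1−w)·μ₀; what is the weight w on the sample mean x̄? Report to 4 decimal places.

For Normal data with known variance σ², a Normal(μ₀, σ₀²) prior on μ is conjugate. Posterior precision = 1/σ₀² + n/σ²; posterior mean is the precision-weighted average of μ₀ and x̄.
σ₀² = 100.19² = 10038.0361, σ² = 62.71² = 3932.5441. Prior precision 1/σ₀² = 1/10038.0361; data precision n/σ² = 3/3932.5441.
w = (n/σ²)/(1/σ₀² + n/σ²) = n·σ₀²/(σ² + n·σ₀²) = 3·10038.0361/(3932.5441 + 3·10038.0361) = 30114.1083/34046.6524 = 0.8845.

0.8845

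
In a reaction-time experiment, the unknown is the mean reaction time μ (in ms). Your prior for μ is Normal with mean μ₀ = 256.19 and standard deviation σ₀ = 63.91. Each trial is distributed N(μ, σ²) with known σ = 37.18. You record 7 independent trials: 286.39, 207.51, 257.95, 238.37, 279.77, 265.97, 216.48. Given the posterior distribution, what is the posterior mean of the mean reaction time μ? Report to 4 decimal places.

250.6180

For Normal data with known variance σ², a Normal(μ₀, σ₀²) prior on μ is conjugate. Posterior precision = 1/σ₀² + n/σ²; posterior mean is the precision-weighted average of μ₀ and x̄.
Σxᵢ = 286.39 + 207.51 + 257.95 + 238.37 + 279.77 + 265.97 + 216.48 = 1752.44, so n·x̄ = 1752.44.
σ₀² = 63.91² = 4084.4881, σ² = 37.18² = 1382.3524; σ² + n·σ₀² = 1382.3524 + 7·4084.4881 = 29973.7691.
Posterior mean = (μ₀/σ₀² + n·x̄/σ²)/(1/σ₀² + n/σ²) = (σ²·μ₀ + σ₀²·n·x̄)/(σ² + n·σ₀²) = (1382.3524·256.19 + 4084.4881·1752.44)/29973.7691 = 7511965.18732/29973.7691 = 250.6180.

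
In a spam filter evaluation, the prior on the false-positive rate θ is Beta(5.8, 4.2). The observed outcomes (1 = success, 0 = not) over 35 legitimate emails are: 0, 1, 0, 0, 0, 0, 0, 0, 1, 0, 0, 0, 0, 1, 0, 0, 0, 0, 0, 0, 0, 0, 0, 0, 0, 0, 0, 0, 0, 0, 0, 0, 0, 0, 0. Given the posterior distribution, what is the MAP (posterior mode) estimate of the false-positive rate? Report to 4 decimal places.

The Beta prior is conjugate to a Binomial/Bernoulli likelihood; the update adds successes to α and failures to β.
Posterior: Beta(α+k, β+n−k) = Beta(5.8+3, 4.2+32) = Beta(8.8, 36.2).
Mode of Beta(a,b) for a,b>1 is (a−1)/(a+b−2) = 7.8/43.0 = 0.1814.

0.1814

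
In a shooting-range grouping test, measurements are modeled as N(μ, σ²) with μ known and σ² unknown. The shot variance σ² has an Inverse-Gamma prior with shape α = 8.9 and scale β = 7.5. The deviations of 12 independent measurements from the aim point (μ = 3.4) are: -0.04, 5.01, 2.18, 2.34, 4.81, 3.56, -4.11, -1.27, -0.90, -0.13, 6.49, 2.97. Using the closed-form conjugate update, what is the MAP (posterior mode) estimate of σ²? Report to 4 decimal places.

With known mean μ and an Inverse-Gamma(α, β) prior on σ², the Normal likelihood is conjugate: posterior is Inv-Gamma(α + n/2, β + Σ(xᵢ−μ)²/2).
Σ(xᵢ−μ)² = (-0.04)² + (5.01)² + (2.18)² + (2.34)² + (4.81)² + (3.56)² + (-4.11)² + (-1.27)² + (-0.90)² + (-0.13)² + (6.49)² + (2.97)² = 141.4123.
Posterior: Inv-Gamma(8.9 + 12/2, 7.5 + 141.4123/2) = Inv-Gamma(14.90, 78.20615).
Mode = β/(α+1) = 78.20615/15.90 = 4.9186.

4.9186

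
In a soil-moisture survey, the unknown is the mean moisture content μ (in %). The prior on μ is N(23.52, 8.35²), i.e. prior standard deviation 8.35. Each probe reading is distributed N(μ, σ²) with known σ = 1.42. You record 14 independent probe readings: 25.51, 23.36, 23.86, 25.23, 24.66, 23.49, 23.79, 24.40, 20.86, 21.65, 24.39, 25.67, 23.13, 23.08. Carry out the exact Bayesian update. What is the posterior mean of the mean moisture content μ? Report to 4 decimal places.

23.7909

For Normal data with known variance σ², a Normal(μ₀, σ₀²) prior on μ is conjugate. Posterior precision = 1/σ₀² + n/σ²; posterior mean is the precision-weighted average of μ₀ and x̄.
Σxᵢ = 25.51 + 23.36 + 23.86 + 25.23 + 24.66 + 23.49 + 23.79 + 24.40 + 20.86 + 21.65 + 24.39 + 25.67 + 23.13 + 23.08 = 333.08, so n·x̄ = 333.08.
σ₀² = 8.35² = 69.7225, σ² = 1.42² = 2.0164; σ² + n·σ₀² = 2.0164 + 14·69.7225 = 978.1314.
Posterior mean = (μ₀/σ₀² + n·x̄/σ²)/(1/σ₀² + n/σ²) = (σ²·μ₀ + σ₀²·n·x̄)/(σ² + n·σ₀²) = (2.0164·23.52 + 69.7225·333.08)/978.1314 = 23270.596028/978.1314 = 23.7909.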